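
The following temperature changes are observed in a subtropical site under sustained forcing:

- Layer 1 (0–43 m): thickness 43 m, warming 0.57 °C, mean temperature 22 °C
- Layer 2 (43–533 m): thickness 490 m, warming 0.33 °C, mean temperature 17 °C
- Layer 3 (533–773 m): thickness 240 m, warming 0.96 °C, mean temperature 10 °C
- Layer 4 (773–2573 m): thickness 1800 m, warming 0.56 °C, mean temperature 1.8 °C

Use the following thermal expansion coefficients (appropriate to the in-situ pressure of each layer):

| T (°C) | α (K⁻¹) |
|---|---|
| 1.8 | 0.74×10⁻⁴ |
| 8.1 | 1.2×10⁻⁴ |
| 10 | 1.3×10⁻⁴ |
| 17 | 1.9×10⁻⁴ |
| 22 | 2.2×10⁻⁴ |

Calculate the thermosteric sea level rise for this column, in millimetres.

Δh ≈ 140 mm

Layer 1 at 22 °C → α = 2.2×10⁻⁴ K⁻¹
Layer 2 at 17 °C → α = 1.9×10⁻⁴ K⁻¹
Layer 3 at 10 °C → α = 1.3×10⁻⁴ K⁻¹
Layer 4 at 1.8 °C → α = 0.74×10⁻⁴ K⁻¹
Layer 1: 2.2×10⁻⁴ × 43 × 0.57 = 0.0053922 m
1.9×10⁻⁴ × 490 × 0.33 = 0.030723 m
Layer 3: 0.96 × 1.3×10⁻⁴ × 240 = 0.029952 m
773–2573 m: 0.74×10⁻⁴ × 0.56 × 1800 = 0.074592 m
Δh = 0.0053922 + 0.030723 + 0.029952 + 0.074592 = 0.1406592 m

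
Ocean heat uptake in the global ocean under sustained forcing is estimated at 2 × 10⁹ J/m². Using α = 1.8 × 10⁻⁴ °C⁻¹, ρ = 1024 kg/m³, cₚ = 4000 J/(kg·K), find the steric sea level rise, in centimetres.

Δh = αQ/(ρcₚ) = 1.8×10⁻⁴ × 2×10⁹ / (1024 × 4000) ≈ 0.087891 m

about 8.79 cm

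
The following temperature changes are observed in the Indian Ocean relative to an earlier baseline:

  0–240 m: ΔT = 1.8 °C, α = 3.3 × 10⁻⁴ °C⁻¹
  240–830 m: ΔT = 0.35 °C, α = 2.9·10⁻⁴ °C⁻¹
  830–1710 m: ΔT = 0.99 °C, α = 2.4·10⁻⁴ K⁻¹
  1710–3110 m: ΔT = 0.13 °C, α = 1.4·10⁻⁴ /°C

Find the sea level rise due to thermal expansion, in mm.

Δh = 437 mm

Layer 1: 1.8 × 240 × 3.3×10⁻⁴ = 0.14256 m
240–830 m: 2.9×10⁻⁴ × 590 × 0.35 = 0.059885 m
830–1710 m: 0.99 × 2.4×10⁻⁴ × 880 = 0.209088 m
1400 × 0.13 × 1.4×10⁻⁴ = 0.02548 m
Δh = 0.14256 + 0.059885 + 0.209088 + 0.02548 = 0.437013 m ≈ 437 mm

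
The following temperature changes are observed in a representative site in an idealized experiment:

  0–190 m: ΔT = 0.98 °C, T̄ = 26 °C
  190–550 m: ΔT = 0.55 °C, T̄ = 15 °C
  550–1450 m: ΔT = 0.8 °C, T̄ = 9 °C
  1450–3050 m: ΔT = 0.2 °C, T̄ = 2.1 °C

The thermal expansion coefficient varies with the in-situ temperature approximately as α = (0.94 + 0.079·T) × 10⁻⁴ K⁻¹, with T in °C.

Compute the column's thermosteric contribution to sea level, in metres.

Layer 1: α = (0.94 + 0.079×26)×10⁻⁴ = 2.994×10⁻⁴ K⁻¹
Layer 2: α = (0.94 + 0.079×15)×10⁻⁴ = 2.125×10⁻⁴ K⁻¹
Layer 3: α = (0.94 + 0.079×9)×10⁻⁴ = 1.651×10⁻⁴ K⁻¹
Layer 4: α = (0.94 + 0.079×2.1)×10⁻⁴ = 1.1059×10⁻⁴ K⁻¹
0–190 m: 2.994×10⁻⁴ × 0.98 × 190 = 0.05574828 m
2.125×10⁻⁴ × 360 × 0.55 = 0.042075 m
550–1450 m: 900 × 0.8 × 1.651×10⁻⁴ = 0.118872 m
Layer 4: 1.1059×10⁻⁴ × 1600 × 0.2 = 0.0353888 m
Δh = 0.05574828 + 0.042075 + 0.118872 + 0.0353888 = 0.25208408 m ≈ 0.25 m

Δh ≈ 0.25 m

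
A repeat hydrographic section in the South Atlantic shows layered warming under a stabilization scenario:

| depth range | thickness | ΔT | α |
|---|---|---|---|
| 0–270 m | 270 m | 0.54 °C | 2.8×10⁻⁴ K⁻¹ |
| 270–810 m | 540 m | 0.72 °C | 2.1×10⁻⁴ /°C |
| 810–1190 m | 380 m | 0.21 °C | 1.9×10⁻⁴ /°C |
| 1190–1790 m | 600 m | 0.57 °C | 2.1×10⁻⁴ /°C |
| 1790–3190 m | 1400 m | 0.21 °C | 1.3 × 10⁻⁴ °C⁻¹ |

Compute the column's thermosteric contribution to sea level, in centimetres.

Δh ≈ 25 cm

2.8×10⁻⁴ × 0.54 × 270 = 0.040824 m
Layer 2: 540 × 0.72 × 2.1×10⁻⁴ = 0.081648 m
Layer 3: 1.9×10⁻⁴ × 0.21 × 380 = 0.015162 m
600 × 0.57 × 2.1×10⁻⁴ = 0.07182 m
1790–3190 m: 1400 × 0.21 × 1.3×10⁻⁴ = 0.03822 m
Δh = 0.040824 + 0.081648 + 0.015162 + 0.07182 + 0.03822 = 0.247674 m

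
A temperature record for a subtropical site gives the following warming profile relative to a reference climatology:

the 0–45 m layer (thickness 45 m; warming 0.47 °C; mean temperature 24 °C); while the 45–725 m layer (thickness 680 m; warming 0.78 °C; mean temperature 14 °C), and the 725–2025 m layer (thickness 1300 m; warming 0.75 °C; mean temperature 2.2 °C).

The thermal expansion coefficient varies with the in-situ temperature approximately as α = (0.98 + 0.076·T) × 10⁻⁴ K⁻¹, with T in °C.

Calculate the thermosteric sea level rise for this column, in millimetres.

Layer 1: α = (0.98 + 0.076×24)×10⁻⁴ = 2.804×10⁻⁴ K⁻¹
Layer 2: α = (0.98 + 0.076×14)×10⁻⁴ = 2.044×10⁻⁴ K⁻¹
Layer 3: α = (0.98 + 0.076×2.2)×10⁻⁴ = 1.1472×10⁻⁴ K⁻¹
45 × 0.47 × 2.804×10⁻⁴ = 0.00593046 m
Layer 2: 0.78 × 680 × 2.044×10⁻⁴ = 0.10841376 m
725–2025 m: 1.1472×10⁻⁴ × 1300 × 0.75 = 0.111852 m
Δh = 0.00593046 + 0.10841376 + 0.111852 = 0.22619622 m

Δh = 226 mm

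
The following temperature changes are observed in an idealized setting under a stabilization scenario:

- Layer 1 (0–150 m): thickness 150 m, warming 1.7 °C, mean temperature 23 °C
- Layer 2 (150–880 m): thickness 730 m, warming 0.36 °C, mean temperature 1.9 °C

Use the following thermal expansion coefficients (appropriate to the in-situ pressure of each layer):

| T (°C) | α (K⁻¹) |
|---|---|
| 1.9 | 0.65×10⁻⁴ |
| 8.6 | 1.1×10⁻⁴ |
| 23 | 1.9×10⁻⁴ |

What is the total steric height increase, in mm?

Δh ≈ 65.5 mm

Layer 1 at 23 °C → α = 1.9×10⁻⁴ K⁻¹
Layer 2 at 1.9 °C → α = 0.65×10⁻⁴ K⁻¹
Layer 1: 1.7 × 150 × 1.9×10⁻⁴ = 0.04845 m
150–880 m: 730 × 0.36 × 0.65×10⁻⁴ = 0.017082 m
Δh = 0.04845 + 0.017082 = 0.065532 m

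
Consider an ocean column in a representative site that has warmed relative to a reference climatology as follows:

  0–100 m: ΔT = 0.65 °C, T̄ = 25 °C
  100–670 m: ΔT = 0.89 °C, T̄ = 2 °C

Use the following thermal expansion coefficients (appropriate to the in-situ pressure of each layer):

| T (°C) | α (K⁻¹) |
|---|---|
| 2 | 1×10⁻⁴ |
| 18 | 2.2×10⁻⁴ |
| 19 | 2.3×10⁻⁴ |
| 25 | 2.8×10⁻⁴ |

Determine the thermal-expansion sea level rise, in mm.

Δh ≈ 68.9 mm

Layer 1 at 25 °C → α = 2.8×10⁻⁴ K⁻¹
Layer 2 at 2 °C → α = 1×10⁻⁴ K⁻¹
100 × 2.8×10⁻⁴ × 0.65 = 0.01820 m
100–670 m: 570 × 1×10⁻⁴ × 0.89 = 0.05073 m
Δh = 0.01820 + 0.05073 = 0.06893 m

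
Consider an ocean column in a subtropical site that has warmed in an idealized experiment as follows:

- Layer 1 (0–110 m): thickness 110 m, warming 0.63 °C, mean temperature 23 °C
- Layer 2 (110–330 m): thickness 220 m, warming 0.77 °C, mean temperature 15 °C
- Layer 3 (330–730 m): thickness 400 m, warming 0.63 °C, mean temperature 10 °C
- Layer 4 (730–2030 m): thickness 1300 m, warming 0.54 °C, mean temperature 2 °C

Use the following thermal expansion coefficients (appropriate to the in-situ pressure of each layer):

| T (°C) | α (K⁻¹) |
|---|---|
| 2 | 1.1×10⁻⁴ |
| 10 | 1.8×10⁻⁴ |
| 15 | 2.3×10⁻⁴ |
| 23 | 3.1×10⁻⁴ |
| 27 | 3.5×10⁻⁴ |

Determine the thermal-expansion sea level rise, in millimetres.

Layer 1 at 23 °C → α = 3.1×10⁻⁴ K⁻¹
Layer 2 at 15 °C → α = 2.3×10⁻⁴ K⁻¹
Layer 3 at 10 °C → α = 1.8×10⁻⁴ K⁻¹
Layer 4 at 2 °C → α = 1.1×10⁻⁴ K⁻¹
0–110 m: 3.1×10⁻⁴ × 0.63 × 110 = 0.021483 m
Layer 2: 0.77 × 2.3×10⁻⁴ × 220 = 0.038962 m
330–730 m: 0.63 × 400 × 1.8×10⁻⁴ = 0.04536 m
Layer 4: 0.54 × 1.1×10⁻⁴ × 1300 = 0.07722 m
Δh = 0.021483 + 0.038962 + 0.04536 + 0.07722 = 0.183025 m ≈ 180 mm

180 mm of thermosteric rise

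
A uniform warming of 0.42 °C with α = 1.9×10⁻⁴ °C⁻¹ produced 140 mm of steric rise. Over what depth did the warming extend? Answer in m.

about 1750 m

H = Δh/(αΔT) = 0.14 / (1.9×10⁻⁴ × 0.42) ≈ 1754 m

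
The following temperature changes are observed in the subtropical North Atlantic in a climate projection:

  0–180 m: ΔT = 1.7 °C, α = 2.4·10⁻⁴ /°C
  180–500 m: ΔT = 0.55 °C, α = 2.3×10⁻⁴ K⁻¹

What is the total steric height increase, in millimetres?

0–180 m: 180 × 2.4×10⁻⁴ × 1.7 = 0.07344 m
180–500 m: 0.55 × 320 × 2.3×10⁻⁴ = 0.04048 m
Δh = 0.07344 + 0.04048 = 0.11392 m

110 mm of thermosteric rise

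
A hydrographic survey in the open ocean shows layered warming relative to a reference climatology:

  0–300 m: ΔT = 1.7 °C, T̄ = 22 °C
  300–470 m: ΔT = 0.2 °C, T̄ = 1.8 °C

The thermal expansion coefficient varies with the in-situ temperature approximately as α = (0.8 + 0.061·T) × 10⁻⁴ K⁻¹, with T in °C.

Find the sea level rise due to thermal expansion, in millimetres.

Layer 1: α = (0.8 + 0.061×22)×10⁻⁴ = 2.142×10⁻⁴ K⁻¹
Layer 2: α = (0.8 + 0.061×1.8)×10⁻⁴ = 0.9098×10⁻⁴ K⁻¹
0–300 m: 300 × 1.7 × 2.142×10⁻⁴ = 0.109242 m
Layer 2: 170 × 0.9098×10⁻⁴ × 0.2 = 0.00309332 m
Δh = 0.109242 + 0.00309332 = 0.11233532 m ≈ 110 mm

110 mm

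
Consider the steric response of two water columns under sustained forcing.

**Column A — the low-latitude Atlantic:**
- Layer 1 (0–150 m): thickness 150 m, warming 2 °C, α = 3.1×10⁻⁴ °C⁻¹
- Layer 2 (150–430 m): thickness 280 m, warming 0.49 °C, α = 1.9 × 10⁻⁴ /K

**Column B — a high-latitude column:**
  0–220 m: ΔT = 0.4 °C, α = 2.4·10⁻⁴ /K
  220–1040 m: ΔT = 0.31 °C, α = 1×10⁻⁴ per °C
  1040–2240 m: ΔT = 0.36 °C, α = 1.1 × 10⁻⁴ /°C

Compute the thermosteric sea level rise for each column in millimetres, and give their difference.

Δh_A ≈ 119 mm, Δh_B ≈ 94.1 mm; difference ≈ 25.0 mm

A 3.1×10⁻⁴ × 150 × 2 = 0.09300 m
A 150–430 m: 1.9×10⁻⁴ × 0.49 × 280 = 0.026068 m
A total: 0.119068 m
B 0–220 m: 0.4 × 2.4×10⁻⁴ × 220 = 0.02112 m
B 820 × 1×10⁻⁴ × 0.31 = 0.02542 m
B 0.36 × 1.1×10⁻⁴ × 1200 = 0.04752 m
B total: 0.09406 m
Difference: 0.119068 − 0.09406 = 0.025008 m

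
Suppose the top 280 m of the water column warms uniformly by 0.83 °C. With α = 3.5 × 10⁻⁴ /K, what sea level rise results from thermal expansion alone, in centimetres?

Δh = αΔT·H = 3.5×10⁻⁴ × 0.83 × 280 = 0.08134 m

about 8.13 cm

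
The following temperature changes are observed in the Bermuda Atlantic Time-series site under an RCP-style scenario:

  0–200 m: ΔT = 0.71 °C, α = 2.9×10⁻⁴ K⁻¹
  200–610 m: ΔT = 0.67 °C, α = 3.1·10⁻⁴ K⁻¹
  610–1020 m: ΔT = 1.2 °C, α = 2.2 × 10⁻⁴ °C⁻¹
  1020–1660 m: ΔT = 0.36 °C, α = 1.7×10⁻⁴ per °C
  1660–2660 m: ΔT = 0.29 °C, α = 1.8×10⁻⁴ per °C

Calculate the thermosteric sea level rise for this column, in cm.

Δh ≈ 33 cm

Layer 1: 0.71 × 2.9×10⁻⁴ × 200 = 0.04118 m
Layer 2: 0.67 × 410 × 3.1×10⁻⁴ = 0.085157 m
610–1020 m: 410 × 2.2×10⁻⁴ × 1.2 = 0.10824 m
1020–1660 m: 0.36 × 640 × 1.7×10⁻⁴ = 0.039168 m
Layer 5: 0.29 × 1000 × 1.8×10⁻⁴ = 0.05220 m
Δh = 0.04118 + 0.085157 + 0.10824 + 0.039168 + 0.05220 = 0.325945 m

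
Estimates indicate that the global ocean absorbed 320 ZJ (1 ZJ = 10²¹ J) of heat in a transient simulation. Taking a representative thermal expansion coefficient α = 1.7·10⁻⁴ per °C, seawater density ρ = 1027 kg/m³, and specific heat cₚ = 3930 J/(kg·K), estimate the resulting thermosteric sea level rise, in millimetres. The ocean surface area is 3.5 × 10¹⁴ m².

Per unit area: Q = 320×10²¹ / (3.5×10¹⁴) ≈ 9.143×10⁸ J/m²
Δh = αQ/(ρcₚ) = 1.7×10⁻⁴ × 9.143×10⁸ / (1027 × 3930) ≈ 0.03851 m

Δh ≈ 38.5 mm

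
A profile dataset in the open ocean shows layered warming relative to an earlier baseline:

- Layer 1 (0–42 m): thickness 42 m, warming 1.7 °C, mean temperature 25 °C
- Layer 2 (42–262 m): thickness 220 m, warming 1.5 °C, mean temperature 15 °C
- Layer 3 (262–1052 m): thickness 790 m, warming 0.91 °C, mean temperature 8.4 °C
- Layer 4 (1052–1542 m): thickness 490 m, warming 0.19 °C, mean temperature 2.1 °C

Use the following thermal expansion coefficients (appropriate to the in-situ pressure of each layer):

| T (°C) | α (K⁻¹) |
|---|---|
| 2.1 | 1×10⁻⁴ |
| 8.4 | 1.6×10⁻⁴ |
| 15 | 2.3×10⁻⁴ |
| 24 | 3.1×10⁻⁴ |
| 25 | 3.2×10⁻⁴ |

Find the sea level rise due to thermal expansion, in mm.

Layer 1 at 25 °C → α = 3.2×10⁻⁴ K⁻¹
Layer 2 at 15 °C → α = 2.3×10⁻⁴ K⁻¹
Layer 3 at 8.4 °C → α = 1.6×10⁻⁴ K⁻¹
Layer 4 at 2.1 °C → α = 1×10⁻⁴ K⁻¹
Layer 1: 3.2×10⁻⁴ × 42 × 1.7 = 0.022848 m
2.3×10⁻⁴ × 220 × 1.5 = 0.07590 m
262–1052 m: 790 × 0.91 × 1.6×10⁻⁴ = 0.115024 m
Layer 4: 0.19 × 490 × 1×10⁻⁴ = 0.00931 m
Δh = 0.022848 + 0.07590 + 0.115024 + 0.00931 = 0.223082 m

220 mm of thermosteric rise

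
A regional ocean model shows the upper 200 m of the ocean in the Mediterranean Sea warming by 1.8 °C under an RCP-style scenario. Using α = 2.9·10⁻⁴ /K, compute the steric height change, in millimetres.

Δh ≈ 104 mm

Δh = αΔT·H = 2.9×10⁻⁴ × 1.8 × 200 = 0.10440 m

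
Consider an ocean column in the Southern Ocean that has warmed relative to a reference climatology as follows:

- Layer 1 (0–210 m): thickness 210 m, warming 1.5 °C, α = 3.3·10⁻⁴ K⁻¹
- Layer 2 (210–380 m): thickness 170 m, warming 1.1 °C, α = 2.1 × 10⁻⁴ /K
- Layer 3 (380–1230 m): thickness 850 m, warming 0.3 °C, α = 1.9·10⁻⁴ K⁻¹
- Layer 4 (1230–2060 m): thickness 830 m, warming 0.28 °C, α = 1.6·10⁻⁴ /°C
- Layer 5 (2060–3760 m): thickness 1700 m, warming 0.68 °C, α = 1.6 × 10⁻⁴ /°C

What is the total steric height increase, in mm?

Layer 1: 210 × 3.3×10⁻⁴ × 1.5 = 0.10395 m
Layer 2: 1.1 × 2.1×10⁻⁴ × 170 = 0.03927 m
380–1230 m: 1.9×10⁻⁴ × 850 × 0.3 = 0.04845 m
Layer 4: 830 × 1.6×10⁻⁴ × 0.28 = 0.037184 m
2060–3760 m: 0.68 × 1.6×10⁻⁴ × 1700 = 0.18496 m
Δh = 0.10395 + 0.03927 + 0.04845 + 0.037184 + 0.18496 = 0.413814 m

414 mm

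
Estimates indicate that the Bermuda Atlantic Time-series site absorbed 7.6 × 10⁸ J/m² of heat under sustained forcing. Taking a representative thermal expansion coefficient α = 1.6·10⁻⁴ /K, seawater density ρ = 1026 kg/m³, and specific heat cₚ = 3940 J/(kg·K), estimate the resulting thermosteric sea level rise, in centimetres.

Δh ≈ 3.01 cm

Δh = αQ/(ρcₚ) = 1.6×10⁻⁴ × 7.6×10⁸ / (1026 × 3940) ≈ 0.030081 m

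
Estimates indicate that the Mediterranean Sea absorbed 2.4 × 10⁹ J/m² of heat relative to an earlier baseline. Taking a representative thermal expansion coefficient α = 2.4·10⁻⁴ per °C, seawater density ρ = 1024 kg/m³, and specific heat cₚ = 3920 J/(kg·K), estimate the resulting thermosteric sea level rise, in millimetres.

Δh ≈ 140 mm

Δh = αQ/(ρcₚ) = 2.4×10⁻⁴ × 2.4×10⁹ / (1024 × 3920) ≈ 0.14349 m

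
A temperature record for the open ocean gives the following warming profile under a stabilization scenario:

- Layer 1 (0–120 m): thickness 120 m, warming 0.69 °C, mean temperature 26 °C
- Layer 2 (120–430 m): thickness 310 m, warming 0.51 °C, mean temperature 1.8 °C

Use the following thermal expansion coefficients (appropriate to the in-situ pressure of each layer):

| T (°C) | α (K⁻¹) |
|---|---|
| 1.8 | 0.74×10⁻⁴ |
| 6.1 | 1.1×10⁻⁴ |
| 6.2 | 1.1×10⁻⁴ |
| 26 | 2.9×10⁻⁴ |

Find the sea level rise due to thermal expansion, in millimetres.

Layer 1 at 26 °C → α = 2.9×10⁻⁴ K⁻¹
Layer 2 at 1.8 °C → α = 0.74×10⁻⁴ K⁻¹
120 × 2.9×10⁻⁴ × 0.69 = 0.024012 m
120–430 m: 0.74×10⁻⁴ × 310 × 0.51 = 0.0116994 m
Δh = 0.024012 + 0.0116994 = 0.0357114 m

Δh = 35.7 mm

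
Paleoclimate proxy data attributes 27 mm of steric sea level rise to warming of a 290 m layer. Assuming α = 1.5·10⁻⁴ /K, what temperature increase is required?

ΔT = Δh/(αH) = 0.027 / (1.5×10⁻⁴ × 290) ≈ 0.6207 K

ΔT ≈ 0.62 K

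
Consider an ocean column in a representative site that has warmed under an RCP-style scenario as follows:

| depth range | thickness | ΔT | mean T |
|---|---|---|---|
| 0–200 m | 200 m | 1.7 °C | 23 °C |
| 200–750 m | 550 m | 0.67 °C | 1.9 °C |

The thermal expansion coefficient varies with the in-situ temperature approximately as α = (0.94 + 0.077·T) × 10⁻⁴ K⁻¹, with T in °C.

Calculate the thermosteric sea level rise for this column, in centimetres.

Δh ≈ 13.2 cm

Layer 1: α = (0.94 + 0.077×23)×10⁻⁴ = 2.711×10⁻⁴ K⁻¹
Layer 2: α = (0.94 + 0.077×1.9)×10⁻⁴ = 1.0863×10⁻⁴ K⁻¹
0–200 m: 1.7 × 200 × 2.711×10⁻⁴ = 0.092174 m
550 × 0.67 × 1.0863×10⁻⁴ = 0.040030155 m
Δh = 0.092174 + 0.040030155 = 0.132204155 m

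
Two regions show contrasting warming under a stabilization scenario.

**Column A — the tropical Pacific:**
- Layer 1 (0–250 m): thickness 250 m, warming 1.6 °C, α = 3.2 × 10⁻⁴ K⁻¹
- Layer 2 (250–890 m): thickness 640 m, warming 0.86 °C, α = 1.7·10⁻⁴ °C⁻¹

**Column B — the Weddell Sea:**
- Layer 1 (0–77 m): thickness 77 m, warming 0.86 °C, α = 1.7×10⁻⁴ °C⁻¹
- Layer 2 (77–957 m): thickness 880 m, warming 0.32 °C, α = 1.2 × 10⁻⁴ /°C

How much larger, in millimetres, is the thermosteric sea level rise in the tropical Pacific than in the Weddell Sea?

Δh_A − Δh_B ≈ 180 mm

A 250 × 3.2×10⁻⁴ × 1.6 = 0.12800 m
A 1.7×10⁻⁴ × 640 × 0.86 = 0.093568 m
A total: 0.221568 m
B 77 × 0.86 × 1.7×10⁻⁴ = 0.0112574 m
B 0.32 × 880 × 1.2×10⁻⁴ = 0.033792 m
B total: 0.0450494 m
Difference: 0.221568 − 0.0450494 = 0.1765186 m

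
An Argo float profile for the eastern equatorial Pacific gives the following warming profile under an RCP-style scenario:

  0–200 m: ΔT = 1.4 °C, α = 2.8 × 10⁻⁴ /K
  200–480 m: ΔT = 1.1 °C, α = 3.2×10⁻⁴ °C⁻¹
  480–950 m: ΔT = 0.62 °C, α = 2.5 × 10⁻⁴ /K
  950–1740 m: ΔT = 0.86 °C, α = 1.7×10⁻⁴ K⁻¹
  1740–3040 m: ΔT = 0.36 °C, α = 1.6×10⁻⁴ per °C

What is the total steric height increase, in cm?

Layer 1: 1.4 × 2.8×10⁻⁴ × 200 = 0.07840 m
Layer 2: 3.2×10⁻⁴ × 280 × 1.1 = 0.09856 m
Layer 3: 2.5×10⁻⁴ × 470 × 0.62 = 0.07285 m
Layer 4: 1.7×10⁻⁴ × 0.86 × 790 = 0.115498 m
Layer 5: 1.6×10⁻⁴ × 0.36 × 1300 = 0.07488 m
Δh = 0.07840 + 0.09856 + 0.07285 + 0.115498 + 0.07488 = 0.440188 m

44.0 cm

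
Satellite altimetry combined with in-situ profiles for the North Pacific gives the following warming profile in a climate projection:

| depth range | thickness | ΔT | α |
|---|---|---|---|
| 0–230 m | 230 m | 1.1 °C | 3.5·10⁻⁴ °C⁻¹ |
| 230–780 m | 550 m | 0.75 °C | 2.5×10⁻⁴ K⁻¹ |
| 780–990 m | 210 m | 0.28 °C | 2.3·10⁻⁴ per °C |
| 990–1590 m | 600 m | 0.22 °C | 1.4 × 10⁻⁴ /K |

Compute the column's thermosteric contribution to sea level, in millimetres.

Δh ≈ 224 mm

1.1 × 230 × 3.5×10⁻⁴ = 0.08855 m
230–780 m: 0.75 × 2.5×10⁻⁴ × 550 = 0.103125 m
Layer 3: 0.28 × 210 × 2.3×10⁻⁴ = 0.013524 m
1.4×10⁻⁴ × 0.22 × 600 = 0.01848 m
Δh = 0.08855 + 0.103125 + 0.013524 + 0.01848 = 0.223679 m ≈ 224 mm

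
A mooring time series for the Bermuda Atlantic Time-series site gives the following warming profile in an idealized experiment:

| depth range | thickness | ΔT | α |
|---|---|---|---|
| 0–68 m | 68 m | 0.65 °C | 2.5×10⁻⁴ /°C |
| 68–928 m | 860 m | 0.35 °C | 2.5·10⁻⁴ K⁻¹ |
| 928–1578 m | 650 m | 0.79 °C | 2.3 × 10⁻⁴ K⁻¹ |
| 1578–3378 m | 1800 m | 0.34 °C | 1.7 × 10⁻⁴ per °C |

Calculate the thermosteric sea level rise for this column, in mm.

68 × 0.65 × 2.5×10⁻⁴ = 0.01105 m
68–928 m: 860 × 0.35 × 2.5×10⁻⁴ = 0.07525 m
Layer 3: 0.79 × 2.3×10⁻⁴ × 650 = 0.118105 m
Layer 4: 0.34 × 1.7×10⁻⁴ × 1800 = 0.10404 m
Δh = 0.01105 + 0.07525 + 0.118105 + 0.10404 = 0.308445 m ≈ 308 mm

about 308 mm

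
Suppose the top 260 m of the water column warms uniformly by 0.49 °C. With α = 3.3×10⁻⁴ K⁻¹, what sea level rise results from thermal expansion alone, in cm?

Δh = αΔT·H = 3.3×10⁻⁴ × 0.49 × 260 = 0.042042 m

about 4.2 cm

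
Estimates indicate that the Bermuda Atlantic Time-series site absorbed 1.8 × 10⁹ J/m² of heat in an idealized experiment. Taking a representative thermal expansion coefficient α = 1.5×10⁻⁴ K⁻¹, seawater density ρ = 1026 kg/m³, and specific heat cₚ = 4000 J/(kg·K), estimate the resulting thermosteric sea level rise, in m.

Δh = αQ/(ρcₚ) = 1.5×10⁻⁴ × 1.8×10⁹ / (1026 × 4000) ≈ 0.065789 m

0.066 m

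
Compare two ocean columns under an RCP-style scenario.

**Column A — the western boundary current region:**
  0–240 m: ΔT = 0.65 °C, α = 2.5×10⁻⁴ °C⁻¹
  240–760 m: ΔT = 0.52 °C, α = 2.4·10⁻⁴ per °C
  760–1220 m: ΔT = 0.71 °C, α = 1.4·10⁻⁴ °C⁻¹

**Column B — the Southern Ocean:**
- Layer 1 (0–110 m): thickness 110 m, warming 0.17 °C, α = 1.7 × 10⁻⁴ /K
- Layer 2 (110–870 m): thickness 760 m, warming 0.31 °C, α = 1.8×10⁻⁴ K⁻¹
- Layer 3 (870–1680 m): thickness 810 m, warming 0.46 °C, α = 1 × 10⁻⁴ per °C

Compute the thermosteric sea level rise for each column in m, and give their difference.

A Layer 1: 240 × 0.65 × 2.5×10⁻⁴ = 0.03900 m
A 0.52 × 2.4×10⁻⁴ × 520 = 0.064896 m
A Layer 3: 1.4×10⁻⁴ × 460 × 0.71 = 0.045724 m
A total: 0.14962 m
B 0.17 × 110 × 1.7×10⁻⁴ = 0.003179 m
B 110–870 m: 0.31 × 1.8×10⁻⁴ × 760 = 0.042408 m
B 810 × 1×10⁻⁴ × 0.46 = 0.03726 m
B total: 0.082847 m
Difference: 0.14962 − 0.082847 = 0.066773 m

A: 0.15 m; B: 0.083 m; difference 0.067 m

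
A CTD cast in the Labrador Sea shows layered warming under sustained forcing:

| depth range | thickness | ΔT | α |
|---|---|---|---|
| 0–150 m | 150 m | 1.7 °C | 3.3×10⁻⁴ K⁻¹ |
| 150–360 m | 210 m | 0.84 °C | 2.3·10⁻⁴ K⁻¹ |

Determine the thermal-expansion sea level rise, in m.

0.125 m of thermosteric rise

0–150 m: 150 × 3.3×10⁻⁴ × 1.7 = 0.08415 m
150–360 m: 0.84 × 210 × 2.3×10⁻⁴ = 0.040572 m
Δh = 0.08415 + 0.040572 = 0.124722 m ≈ 0.125 m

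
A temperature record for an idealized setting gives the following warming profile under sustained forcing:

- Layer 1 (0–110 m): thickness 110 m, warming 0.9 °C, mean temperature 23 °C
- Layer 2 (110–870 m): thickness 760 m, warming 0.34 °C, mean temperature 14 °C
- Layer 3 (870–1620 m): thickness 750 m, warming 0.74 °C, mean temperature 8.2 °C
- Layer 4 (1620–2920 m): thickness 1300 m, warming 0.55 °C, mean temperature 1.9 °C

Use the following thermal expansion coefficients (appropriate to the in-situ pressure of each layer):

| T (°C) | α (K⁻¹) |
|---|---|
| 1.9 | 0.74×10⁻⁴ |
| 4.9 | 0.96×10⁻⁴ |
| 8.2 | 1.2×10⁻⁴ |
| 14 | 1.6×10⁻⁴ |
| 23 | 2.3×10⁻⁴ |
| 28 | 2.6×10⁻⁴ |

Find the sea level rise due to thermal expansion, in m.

Δh ≈ 0.18 m

Layer 1 at 23 °C → α = 2.3×10⁻⁴ K⁻¹
Layer 2 at 14 °C → α = 1.6×10⁻⁴ K⁻¹
Layer 3 at 8.2 °C → α = 1.2×10⁻⁴ K⁻¹
Layer 4 at 1.9 °C → α = 0.74×10⁻⁴ K⁻¹
0–110 m: 0.9 × 2.3×10⁻⁴ × 110 = 0.02277 m
110–870 m: 1.6×10⁻⁴ × 0.34 × 760 = 0.041344 m
1.2×10⁻⁴ × 0.74 × 750 = 0.06660 m
1620–2920 m: 0.74×10⁻⁴ × 1300 × 0.55 = 0.05291 m
Δh = 0.02277 + 0.041344 + 0.06660 + 0.05291 = 0.183624 m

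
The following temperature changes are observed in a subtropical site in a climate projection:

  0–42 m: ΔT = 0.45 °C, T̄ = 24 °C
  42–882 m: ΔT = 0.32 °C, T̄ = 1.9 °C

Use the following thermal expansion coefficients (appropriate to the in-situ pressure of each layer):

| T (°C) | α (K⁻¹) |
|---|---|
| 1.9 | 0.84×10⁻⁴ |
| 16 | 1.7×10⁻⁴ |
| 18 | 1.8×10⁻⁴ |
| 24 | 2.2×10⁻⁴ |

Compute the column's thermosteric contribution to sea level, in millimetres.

Δh ≈ 26.7 mm

Layer 1 at 24 °C → α = 2.2×10⁻⁴ K⁻¹
Layer 2 at 1.9 °C → α = 0.84×10⁻⁴ K⁻¹
42 × 2.2×10⁻⁴ × 0.45 = 0.004158 m
0.84×10⁻⁴ × 840 × 0.32 = 0.0225792 m
Δh = 0.004158 + 0.0225792 = 0.0267372 m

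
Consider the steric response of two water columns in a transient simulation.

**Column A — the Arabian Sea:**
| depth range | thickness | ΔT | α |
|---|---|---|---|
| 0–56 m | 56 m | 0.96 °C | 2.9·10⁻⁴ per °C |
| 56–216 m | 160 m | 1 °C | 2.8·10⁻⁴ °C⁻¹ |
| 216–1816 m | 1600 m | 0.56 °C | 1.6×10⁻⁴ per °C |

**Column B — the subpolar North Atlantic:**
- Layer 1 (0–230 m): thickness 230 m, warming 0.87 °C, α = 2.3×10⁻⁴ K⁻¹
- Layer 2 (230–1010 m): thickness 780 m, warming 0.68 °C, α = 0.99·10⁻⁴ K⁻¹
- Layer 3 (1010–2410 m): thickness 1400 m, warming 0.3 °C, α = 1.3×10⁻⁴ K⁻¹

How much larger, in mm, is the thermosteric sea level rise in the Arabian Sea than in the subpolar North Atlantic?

50.6 mm larger

A 56 × 0.96 × 2.9×10⁻⁴ = 0.0155904 m
A Layer 2: 160 × 1 × 2.8×10⁻⁴ = 0.04480 m
A 1.6×10⁻⁴ × 1600 × 0.56 = 0.14336 m
A total: 0.2037504 m
B Layer 1: 0.87 × 230 × 2.3×10⁻⁴ = 0.046023 m
B 0.99×10⁻⁴ × 0.68 × 780 = 0.0525096 m
B 1010–2410 m: 1400 × 1.3×10⁻⁴ × 0.3 = 0.05460 m
B total: 0.1531326 m
Difference: 0.2037504 − 0.1531326 = 0.0506178 m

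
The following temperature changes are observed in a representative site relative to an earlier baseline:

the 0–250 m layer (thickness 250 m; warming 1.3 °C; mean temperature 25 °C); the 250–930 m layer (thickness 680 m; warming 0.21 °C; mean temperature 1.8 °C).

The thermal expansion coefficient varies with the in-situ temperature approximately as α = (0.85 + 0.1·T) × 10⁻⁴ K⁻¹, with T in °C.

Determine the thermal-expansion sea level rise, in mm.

Δh ≈ 120 mm

Layer 1: α = (0.85 + 0.1×25)×10⁻⁴ = 3.35×10⁻⁴ K⁻¹
Layer 2: α = (0.85 + 0.1×1.8)×10⁻⁴ = 1.03×10⁻⁴ K⁻¹
Layer 1: 3.35×10⁻⁴ × 1.3 × 250 = 0.108875 m
250–930 m: 1.03×10⁻⁴ × 680 × 0.21 = 0.0147084 m
Δh = 0.108875 + 0.0147084 = 0.1235834 m ≈ 120 mm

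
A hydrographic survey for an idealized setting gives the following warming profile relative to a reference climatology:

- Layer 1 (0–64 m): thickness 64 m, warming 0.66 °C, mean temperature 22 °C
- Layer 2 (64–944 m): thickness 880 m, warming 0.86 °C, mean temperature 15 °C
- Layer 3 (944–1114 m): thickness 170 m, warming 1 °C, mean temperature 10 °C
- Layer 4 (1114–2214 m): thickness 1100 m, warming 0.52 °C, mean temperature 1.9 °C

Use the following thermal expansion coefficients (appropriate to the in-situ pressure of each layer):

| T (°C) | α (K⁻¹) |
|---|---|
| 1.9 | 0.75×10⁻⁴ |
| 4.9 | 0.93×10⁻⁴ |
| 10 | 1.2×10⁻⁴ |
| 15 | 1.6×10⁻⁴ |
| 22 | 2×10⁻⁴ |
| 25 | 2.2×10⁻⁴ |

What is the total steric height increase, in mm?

Δh ≈ 190 mm

Layer 1 at 22 °C → α = 2×10⁻⁴ K⁻¹
Layer 2 at 15 °C → α = 1.6×10⁻⁴ K⁻¹
Layer 3 at 10 °C → α = 1.2×10⁻⁴ K⁻¹
Layer 4 at 1.9 °C → α = 0.75×10⁻⁴ K⁻¹
64 × 2×10⁻⁴ × 0.66 = 0.008448 m
64–944 m: 1.6×10⁻⁴ × 880 × 0.86 = 0.121088 m
170 × 1.2×10⁻⁴ × 1 = 0.02040 m
Layer 4: 0.52 × 0.75×10⁻⁴ × 1100 = 0.04290 m
Δh = 0.008448 + 0.121088 + 0.02040 + 0.04290 = 0.192836 m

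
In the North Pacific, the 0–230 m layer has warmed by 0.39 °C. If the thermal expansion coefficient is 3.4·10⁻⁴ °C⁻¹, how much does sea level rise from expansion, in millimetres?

Δh ≈ 30.5 mm

Δh = αΔT·H = 3.4×10⁻⁴ × 0.39 × 230 = 0.030498 m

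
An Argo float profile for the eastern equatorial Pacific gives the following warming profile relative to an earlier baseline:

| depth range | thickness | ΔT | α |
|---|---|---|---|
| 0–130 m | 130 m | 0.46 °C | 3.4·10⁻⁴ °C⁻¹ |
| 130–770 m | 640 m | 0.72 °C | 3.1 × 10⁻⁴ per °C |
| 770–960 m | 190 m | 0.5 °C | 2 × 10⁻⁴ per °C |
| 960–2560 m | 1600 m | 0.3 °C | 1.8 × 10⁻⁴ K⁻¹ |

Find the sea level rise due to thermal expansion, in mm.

Δh ≈ 270 mm

0–130 m: 130 × 0.46 × 3.4×10⁻⁴ = 0.020332 m
0.72 × 640 × 3.1×10⁻⁴ = 0.142848 m
Layer 3: 190 × 2×10⁻⁴ × 0.5 = 0.01900 m
960–2560 m: 1.8×10⁻⁴ × 0.3 × 1600 = 0.08640 m
Δh = 0.020332 + 0.142848 + 0.01900 + 0.08640 = 0.26858 m ≈ 270 mm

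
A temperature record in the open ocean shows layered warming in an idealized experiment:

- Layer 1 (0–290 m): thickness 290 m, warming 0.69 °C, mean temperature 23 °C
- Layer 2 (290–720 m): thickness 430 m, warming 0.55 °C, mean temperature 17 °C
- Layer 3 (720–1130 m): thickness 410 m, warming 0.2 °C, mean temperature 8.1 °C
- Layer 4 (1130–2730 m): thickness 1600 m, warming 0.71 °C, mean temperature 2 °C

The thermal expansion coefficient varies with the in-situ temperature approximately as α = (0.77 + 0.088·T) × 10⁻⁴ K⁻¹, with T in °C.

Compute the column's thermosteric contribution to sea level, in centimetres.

Layer 1: α = (0.77 + 0.088×23)×10⁻⁴ = 2.794×10⁻⁴ K⁻¹
Layer 2: α = (0.77 + 0.088×17)×10⁻⁴ = 2.266×10⁻⁴ K⁻¹
Layer 3: α = (0.77 + 0.088×8.1)×10⁻⁴ = 1.4828×10⁻⁴ K⁻¹
Layer 4: α = (0.77 + 0.088×2)×10⁻⁴ = 0.946×10⁻⁴ K⁻¹
Layer 1: 2.794×10⁻⁴ × 290 × 0.69 = 0.05590794 m
0.55 × 430 × 2.266×10⁻⁴ = 0.0535909 m
Layer 3: 0.2 × 410 × 1.4828×10⁻⁴ = 0.01215896 m
1130–2730 m: 1600 × 0.71 × 0.946×10⁻⁴ = 0.1074656 m
Δh = 0.05590794 + 0.0535909 + 0.01215896 + 0.1074656 = 0.2291234 m

about 23 cm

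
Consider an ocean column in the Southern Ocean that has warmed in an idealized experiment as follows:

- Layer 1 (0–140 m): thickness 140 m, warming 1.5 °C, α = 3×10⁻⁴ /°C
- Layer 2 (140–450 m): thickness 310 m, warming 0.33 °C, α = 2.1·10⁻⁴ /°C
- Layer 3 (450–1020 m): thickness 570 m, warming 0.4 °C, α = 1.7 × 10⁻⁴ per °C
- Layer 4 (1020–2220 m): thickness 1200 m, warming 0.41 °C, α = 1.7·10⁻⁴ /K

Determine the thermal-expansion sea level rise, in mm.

0–140 m: 3×10⁻⁴ × 1.5 × 140 = 0.06300 m
Layer 2: 310 × 2.1×10⁻⁴ × 0.33 = 0.021483 m
450–1020 m: 0.4 × 1.7×10⁻⁴ × 570 = 0.03876 m
Layer 4: 0.41 × 1.7×10⁻⁴ × 1200 = 0.08364 m
Δh = 0.06300 + 0.021483 + 0.03876 + 0.08364 = 0.206883 m ≈ 210 mm

210 mm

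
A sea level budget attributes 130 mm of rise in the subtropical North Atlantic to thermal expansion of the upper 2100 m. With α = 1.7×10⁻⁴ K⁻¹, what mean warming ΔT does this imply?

ΔT = Δh/(αH) = 0.13 / (1.7×10⁻⁴ × 2100) ≈ 0.3641 °C

0.364 °C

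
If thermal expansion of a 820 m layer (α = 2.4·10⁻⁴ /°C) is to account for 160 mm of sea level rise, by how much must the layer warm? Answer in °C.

ΔT ≈ 0.813 °C

ΔT = Δh/(αH) = 0.16 / (2.4×10⁻⁴ × 820) ≈ 0.8130 °C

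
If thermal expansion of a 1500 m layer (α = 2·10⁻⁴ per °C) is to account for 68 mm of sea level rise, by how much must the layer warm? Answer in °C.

0.227 °C

ΔT = Δh/(αH) = 0.068 / (2×10⁻⁴ × 1500) ≈ 0.2267 °C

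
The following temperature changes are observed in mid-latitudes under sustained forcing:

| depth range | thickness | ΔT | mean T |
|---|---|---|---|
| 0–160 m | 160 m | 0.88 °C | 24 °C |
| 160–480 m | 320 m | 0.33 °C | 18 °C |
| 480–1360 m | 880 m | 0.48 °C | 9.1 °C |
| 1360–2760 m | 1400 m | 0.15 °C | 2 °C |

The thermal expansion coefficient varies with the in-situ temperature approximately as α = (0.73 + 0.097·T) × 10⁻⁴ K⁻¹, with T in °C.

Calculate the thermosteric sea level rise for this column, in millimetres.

157 mm

Layer 1: α = (0.73 + 0.097×24)×10⁻⁴ = 3.058×10⁻⁴ K⁻¹
Layer 2: α = (0.73 + 0.097×18)×10⁻⁴ = 2.476×10⁻⁴ K⁻¹
Layer 3: α = (0.73 + 0.097×9.1)×10⁻⁴ = 1.6127×10⁻⁴ K⁻¹
Layer 4: α = (0.73 + 0.097×2)×10⁻⁴ = 0.924×10⁻⁴ K⁻¹
0–160 m: 160 × 3.058×10⁻⁴ × 0.88 = 0.04305664 m
320 × 0.33 × 2.476×10⁻⁴ = 0.02614656 m
480–1360 m: 0.48 × 880 × 1.6127×10⁻⁴ = 0.068120448 m
1360–2760 m: 1400 × 0.15 × 0.924×10⁻⁴ = 0.019404 m
Δh = 0.04305664 + 0.02614656 + 0.068120448 + 0.019404 = 0.156727648 m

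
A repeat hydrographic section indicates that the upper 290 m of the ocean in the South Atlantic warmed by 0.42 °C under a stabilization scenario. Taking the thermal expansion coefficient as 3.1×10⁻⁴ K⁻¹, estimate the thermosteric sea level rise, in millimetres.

37.8 mm

Δh = αΔT·H = 3.1×10⁻⁴ × 0.42 × 290 = 0.037758 m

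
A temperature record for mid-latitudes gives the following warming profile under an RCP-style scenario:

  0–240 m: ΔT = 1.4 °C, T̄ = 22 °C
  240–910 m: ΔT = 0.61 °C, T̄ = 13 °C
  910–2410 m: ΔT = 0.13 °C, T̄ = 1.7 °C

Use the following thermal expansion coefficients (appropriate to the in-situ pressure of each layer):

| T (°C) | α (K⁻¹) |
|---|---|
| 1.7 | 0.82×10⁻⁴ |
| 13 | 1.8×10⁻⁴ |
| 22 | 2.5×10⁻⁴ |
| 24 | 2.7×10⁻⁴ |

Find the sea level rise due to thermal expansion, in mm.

Layer 1 at 22 °C → α = 2.5×10⁻⁴ K⁻¹
Layer 2 at 13 °C → α = 1.8×10⁻⁴ K⁻¹
Layer 3 at 1.7 °C → α = 0.82×10⁻⁴ K⁻¹
1.4 × 2.5×10⁻⁴ × 240 = 0.08400 m
0.61 × 1.8×10⁻⁴ × 670 = 0.073566 m
Layer 3: 0.82×10⁻⁴ × 0.13 × 1500 = 0.01599 m
Δh = 0.08400 + 0.073566 + 0.01599 = 0.173556 m

about 170 mm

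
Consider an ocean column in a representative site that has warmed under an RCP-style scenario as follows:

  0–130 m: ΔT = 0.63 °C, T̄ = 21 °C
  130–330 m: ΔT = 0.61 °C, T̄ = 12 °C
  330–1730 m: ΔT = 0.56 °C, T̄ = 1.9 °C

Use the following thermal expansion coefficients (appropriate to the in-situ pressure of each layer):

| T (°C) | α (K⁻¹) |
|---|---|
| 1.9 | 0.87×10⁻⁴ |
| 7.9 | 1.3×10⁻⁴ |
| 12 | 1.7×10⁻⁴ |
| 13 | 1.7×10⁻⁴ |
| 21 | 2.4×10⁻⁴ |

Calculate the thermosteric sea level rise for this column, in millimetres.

Layer 1 at 21 °C → α = 2.4×10⁻⁴ K⁻¹
Layer 2 at 12 °C → α = 1.7×10⁻⁴ K⁻¹
Layer 3 at 1.9 °C → α = 0.87×10⁻⁴ K⁻¹
0–130 m: 130 × 0.63 × 2.4×10⁻⁴ = 0.019656 m
130–330 m: 200 × 1.7×10⁻⁴ × 0.61 = 0.02074 m
Layer 3: 0.56 × 1400 × 0.87×10⁻⁴ = 0.068208 m
Δh = 0.019656 + 0.02074 + 0.068208 = 0.108604 m

110 mm of thermosteric rise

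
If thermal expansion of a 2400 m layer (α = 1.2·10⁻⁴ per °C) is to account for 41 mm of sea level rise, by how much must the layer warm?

ΔT = Δh/(αH) = 0.041 / (1.2×10⁻⁴ × 2400) ≈ 0.1424 K

0.142 K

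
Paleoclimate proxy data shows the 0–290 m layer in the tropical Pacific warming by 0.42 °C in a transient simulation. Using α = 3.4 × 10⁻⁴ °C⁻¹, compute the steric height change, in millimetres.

Δh ≈ 41.4 mm

Δh = αΔT·H = 3.4×10⁻⁴ × 0.42 × 290 = 0.041412 m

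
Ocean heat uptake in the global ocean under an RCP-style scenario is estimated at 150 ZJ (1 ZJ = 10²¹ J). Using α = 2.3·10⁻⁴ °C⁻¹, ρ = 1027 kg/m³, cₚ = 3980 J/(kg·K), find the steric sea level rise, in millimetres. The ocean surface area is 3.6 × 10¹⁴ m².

Δh = 23.4 mm

Per unit area: Q = 150×10²¹ / (3.6×10¹⁴) ≈ 4.167×10⁸ J/m²
Δh = αQ/(ρcₚ) = 2.3×10⁻⁴ × 4.167×10⁸ / (1027 × 3980) ≈ 0.023448 m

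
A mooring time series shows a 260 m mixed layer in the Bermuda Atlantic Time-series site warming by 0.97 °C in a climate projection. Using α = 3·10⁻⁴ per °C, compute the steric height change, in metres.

Δh = αΔT·H = 3×10⁻⁴ × 0.97 × 260 = 0.07566 m

0.076 m of thermosteric rise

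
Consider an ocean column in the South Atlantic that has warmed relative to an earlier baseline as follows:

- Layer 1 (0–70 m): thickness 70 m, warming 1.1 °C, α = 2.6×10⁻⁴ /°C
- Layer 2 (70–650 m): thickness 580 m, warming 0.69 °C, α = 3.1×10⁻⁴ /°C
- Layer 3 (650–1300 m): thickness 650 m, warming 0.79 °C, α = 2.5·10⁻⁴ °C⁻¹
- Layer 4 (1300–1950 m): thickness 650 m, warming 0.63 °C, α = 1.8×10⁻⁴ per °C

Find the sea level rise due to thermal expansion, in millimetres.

Δh = 350 mm

Layer 1: 70 × 2.6×10⁻⁴ × 1.1 = 0.02002 m
0.69 × 580 × 3.1×10⁻⁴ = 0.124062 m
650 × 2.5×10⁻⁴ × 0.79 = 0.128375 m
650 × 0.63 × 1.8×10⁻⁴ = 0.07371 m
Δh = 0.02002 + 0.124062 + 0.128375 + 0.07371 = 0.346167 m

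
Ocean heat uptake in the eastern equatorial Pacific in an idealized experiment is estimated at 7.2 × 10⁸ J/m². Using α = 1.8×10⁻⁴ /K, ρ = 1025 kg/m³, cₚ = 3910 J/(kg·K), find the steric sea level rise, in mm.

Δh = 32.3 mm

Δh = αQ/(ρcₚ) = 1.8×10⁻⁴ × 7.2×10⁸ / (1025 × 3910) ≈ 0.032337 m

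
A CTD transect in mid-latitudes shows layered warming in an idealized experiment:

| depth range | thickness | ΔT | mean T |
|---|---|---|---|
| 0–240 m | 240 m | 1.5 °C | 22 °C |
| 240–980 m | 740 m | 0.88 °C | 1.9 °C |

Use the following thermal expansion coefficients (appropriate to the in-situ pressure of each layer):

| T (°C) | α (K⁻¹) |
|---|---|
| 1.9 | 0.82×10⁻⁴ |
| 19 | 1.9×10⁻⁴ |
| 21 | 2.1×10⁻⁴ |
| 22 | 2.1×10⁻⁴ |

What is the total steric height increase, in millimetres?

Layer 1 at 22 °C → α = 2.1×10⁻⁴ K⁻¹
Layer 2 at 1.9 °C → α = 0.82×10⁻⁴ K⁻¹
0–240 m: 240 × 1.5 × 2.1×10⁻⁴ = 0.07560 m
740 × 0.82×10⁻⁴ × 0.88 = 0.0533984 m
Δh = 0.07560 + 0.0533984 = 0.1289984 m

Δh ≈ 129 mm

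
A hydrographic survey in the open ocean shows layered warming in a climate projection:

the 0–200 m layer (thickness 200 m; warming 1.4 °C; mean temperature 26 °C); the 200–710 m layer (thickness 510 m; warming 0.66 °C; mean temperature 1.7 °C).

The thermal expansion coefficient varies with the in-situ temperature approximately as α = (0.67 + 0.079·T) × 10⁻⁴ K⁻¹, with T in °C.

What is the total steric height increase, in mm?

Layer 1: α = (0.67 + 0.079×26)×10⁻⁴ = 2.724×10⁻⁴ K⁻¹
Layer 2: α = (0.67 + 0.079×1.7)×10⁻⁴ = 0.8043×10⁻⁴ K⁻¹
1.4 × 2.724×10⁻⁴ × 200 = 0.076272 m
200–710 m: 510 × 0.66 × 0.8043×10⁻⁴ = 0.027072738 m
Δh = 0.076272 + 0.027072738 = 0.103344738 m

about 103 mm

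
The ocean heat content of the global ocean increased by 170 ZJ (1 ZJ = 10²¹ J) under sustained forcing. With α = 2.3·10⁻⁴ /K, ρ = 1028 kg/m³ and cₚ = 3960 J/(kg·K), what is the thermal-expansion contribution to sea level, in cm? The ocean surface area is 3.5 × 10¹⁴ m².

Per unit area: Q = 170×10²¹ / (3.5×10¹⁴) ≈ 4.857×10⁸ J/m²
Δh = αQ/(ρcₚ) = 2.3×10⁻⁴ × 4.857×10⁸ / (1028 × 3960) ≈ 0.027441 m

2.7 cm of thermosteric rise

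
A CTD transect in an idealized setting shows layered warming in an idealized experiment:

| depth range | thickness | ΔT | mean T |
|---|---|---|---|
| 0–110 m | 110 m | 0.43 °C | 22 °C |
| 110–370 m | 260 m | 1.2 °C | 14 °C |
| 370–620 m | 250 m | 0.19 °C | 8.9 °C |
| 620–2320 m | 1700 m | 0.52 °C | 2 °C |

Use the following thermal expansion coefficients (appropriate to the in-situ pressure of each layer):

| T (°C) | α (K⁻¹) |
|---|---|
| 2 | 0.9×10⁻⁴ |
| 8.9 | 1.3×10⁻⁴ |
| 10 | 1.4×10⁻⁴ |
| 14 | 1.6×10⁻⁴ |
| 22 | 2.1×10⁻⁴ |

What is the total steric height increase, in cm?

14.6 cm

Layer 1 at 22 °C → α = 2.1×10⁻⁴ K⁻¹
Layer 2 at 14 °C → α = 1.6×10⁻⁴ K⁻¹
Layer 3 at 8.9 °C → α = 1.3×10⁻⁴ K⁻¹
Layer 4 at 2 °C → α = 0.9×10⁻⁴ K⁻¹
0–110 m: 2.1×10⁻⁴ × 0.43 × 110 = 0.009933 m
Layer 2: 1.6×10⁻⁴ × 1.2 × 260 = 0.04992 m
370–620 m: 250 × 0.19 × 1.3×10⁻⁴ = 0.006175 m
620–2320 m: 0.9×10⁻⁴ × 0.52 × 1700 = 0.07956 m
Δh = 0.009933 + 0.04992 + 0.006175 + 0.07956 = 0.145588 m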